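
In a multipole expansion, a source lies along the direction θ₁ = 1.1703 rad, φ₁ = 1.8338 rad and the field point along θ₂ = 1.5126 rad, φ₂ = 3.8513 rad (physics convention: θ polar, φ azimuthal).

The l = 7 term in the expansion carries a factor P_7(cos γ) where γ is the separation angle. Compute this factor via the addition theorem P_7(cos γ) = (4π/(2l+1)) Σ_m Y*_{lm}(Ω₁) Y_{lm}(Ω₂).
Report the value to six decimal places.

Summing Y*_{l m}(θ₁,φ₁)·Y_{l m}(θ₂,φ₂) over m ∈ [−7, 7]; prefactor 4π/(2·7+1) = 0.837758:
  m=-7: Y*=+0.270602+0.074958i  Y=-0.124914-0.478095i  product +0.002035-0.138737i
  m=-6: Y*=+0.003214-0.444801i  Y=-0.047257+0.096803i  product +0.042906+0.021331i
  m=-5: Y*=-0.229441+0.060000i  Y=-0.319426+0.137674i  product +0.065029-0.050754i
  m=-4: Y*=-0.104457-0.182954i  Y=+0.119622+0.037366i  product -0.005659-0.025788i
  m=-3: Y*=-0.228572+0.226927i  Y=+0.162013+0.259379i  product -0.095892-0.022522i
  m=-2: Y*=-0.070846-0.041131i  Y=+0.020009-0.131164i  product -0.006812+0.008469i
  m=-1: Y*=-0.085484+0.317502i  Y=+0.220032-0.189012i  product +0.041202+0.086018i
  m=+0: Y*=-0.043238-0.000000i  Y=-0.134807+0.000000i  product +0.005829+0.000000i
  m=+1: Y*=+0.085484+0.317502i  Y=-0.220032-0.189012i  product +0.041202-0.086018i
  m=+2: Y*=-0.070846+0.041131i  Y=+0.020009+0.131164i  product -0.006812-0.008469i
  m=+3: Y*=+0.228572+0.226927i  Y=-0.162013+0.259379i  product -0.095892+0.022522i
  m=+4: Y*=-0.104457+0.182954i  Y=+0.119622-0.037366i  product -0.005659+0.025788i
  m=+5: Y*=+0.229441+0.060000i  Y=+0.319426+0.137674i  product +0.065029+0.050754i
  m=+6: Y*=+0.003214+0.444801i  Y=-0.047257-0.096803i  product +0.042906-0.021331i
  m=+7: Y*=-0.270602+0.074958i  Y=+0.124914-0.478095i  product +0.002035+0.138737i
Σ over m = +0.091447+0.000000i; ×(4π/15) → +0.076610+0.000000i. Real part: 0.076610

0.076610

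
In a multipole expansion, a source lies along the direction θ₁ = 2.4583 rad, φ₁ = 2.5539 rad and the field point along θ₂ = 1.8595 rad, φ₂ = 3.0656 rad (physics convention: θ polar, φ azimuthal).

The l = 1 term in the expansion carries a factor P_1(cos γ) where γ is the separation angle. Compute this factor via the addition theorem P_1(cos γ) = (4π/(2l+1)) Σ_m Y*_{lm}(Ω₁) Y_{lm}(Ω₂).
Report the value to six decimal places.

0.748492

Expand P_1 via completeness: Σ_{m} conj(Y_{1,m}) at Ω₁ times Y_{1,m} at Ω₂ —
  m=-1: Y*=-0.18153 + 0.12094j  Y=-0.33024 - 0.02514j  product 0.06299 - 0.03537j
  m=+0: Y*=-0.37891 + 0.00000j  Y=-0.13911 + 0.00000j  product 0.05271 + 0.00000j
  m=+1: Y*=0.18153 + 0.12094j  Y=0.33024 - 0.02514j  product 0.06299 + 0.03537j
Σ over m = 0.17869 + 0.00000j; ×(4π/3) → 0.74849 + 0.00000j. Real part: 0.748492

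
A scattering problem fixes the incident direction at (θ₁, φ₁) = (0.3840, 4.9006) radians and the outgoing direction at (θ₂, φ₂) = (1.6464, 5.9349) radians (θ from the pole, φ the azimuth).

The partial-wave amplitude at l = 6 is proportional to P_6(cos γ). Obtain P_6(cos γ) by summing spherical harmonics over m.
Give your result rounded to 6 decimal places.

-0.220728

Summing Y*_{l m}(θ₁,φ₁)·Y_{l m}(θ₂,φ₂) over m ∈ [−6, 6]; prefactor 4π/(2·6+1) = 0.966644:
  m=-6: (-0.000571, -0.001207) × (-0.235503, 0.412351) = (0.000632, 0.000049)  (running Σ = (0.000632, 0.000049))
  m=-5: (0.009254, -0.006743) × (0.021158, -0.122794) = (-0.000632, -0.001279)  (running Σ = (0.000000, -0.001230))
  m=-4: (0.043368, 0.040632) × (-0.058422, -0.325384) = (0.010687, -0.016485)  (running Σ = (0.010688, -0.017715))
  m=-3: (-0.109706, 0.173196) × (0.071930, 0.123915) = (-0.029353, -0.001136)  (running Σ = (-0.018665, -0.018851))
  m=-2: (-0.421420, -0.166574) × (0.223157, 0.186658) = (-0.062950, -0.115834)  (running Σ = (-0.081616, -0.134685))
  m=-1: (0.096319, -0.505703) × (-0.140866, -0.051147) = (-0.039433, 0.066310)  (running Σ = (-0.121049, -0.068375))
  m=0: (-0.049043, -0.000000) × (-0.280415, 0.000000) = (0.013752, 0.000000)  (running Σ = (-0.107296, -0.068375))
  m=1: (-0.096319, -0.505703) × (0.140866, -0.051147) = (-0.039433, -0.066310)  (running Σ = (-0.146729, -0.134685))
  m=2: (-0.421420, 0.166574) × (0.223157, -0.186658) = (-0.062950, 0.115834)  (running Σ = (-0.209680, -0.018851))
  m=3: (0.109706, 0.173196) × (-0.071930, 0.123915) = (-0.029353, 0.001136)  (running Σ = (-0.239033, -0.017715))
  m=4: (0.043368, -0.040632) × (-0.058422, 0.325384) = (0.010687, 0.016485)  (running Σ = (-0.228345, -0.001230))
  m=5: (-0.009254, -0.006743) × (-0.021158, -0.122794) = (-0.000632, 0.001279)  (running Σ = (-0.228977, 0.000049))
  m=6: (-0.000571, 0.001207) × (-0.235503, -0.412351) = (0.000632, -0.000049)  (running Σ = (-0.228345, -0.000000))
Accumulated sum (-0.228345, -0.000000); after 4π/(2l+1) scaling, (-0.220728, -0.000000) ⇒ P_6 = -0.220728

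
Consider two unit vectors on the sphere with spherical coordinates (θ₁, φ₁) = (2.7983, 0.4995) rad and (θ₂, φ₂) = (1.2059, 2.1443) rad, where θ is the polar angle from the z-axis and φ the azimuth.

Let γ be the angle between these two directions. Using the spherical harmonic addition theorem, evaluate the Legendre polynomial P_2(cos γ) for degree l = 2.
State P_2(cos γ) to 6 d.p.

Addition theorem: P_2(cos γ) = (4π/5) Σ_m Y*_{lm}(Ω₁) Y_{lm}(Ω₂), m = −2…2:
  [-2]  conj(Y_{2,-2})(Ω₁) = 0.02368 + 0.03680j ; Y_{2,-2}(Ω₂) = -0.13861 + 0.30727j ; Δ = -0.01459 + 0.00218j
  [-1]  conj(Y_{2,-1})(Ω₁) = -0.21494 - 0.11728j ; Y_{2,-1}(Ω₂) = -0.13973 - 0.21633j ; Δ = 0.00466 + 0.06289j
  [+0]  conj(Y_{2,0})(Ω₁) = 0.52359 + 0.00000j ; Y_{2,0}(Ω₂) = -0.19490 + 0.00000j ; Δ = -0.10205 + 0.00000j
  [+1]  conj(Y_{2,1})(Ω₁) = 0.21494 - 0.11728j ; Y_{2,1}(Ω₂) = 0.13973 - 0.21633j ; Δ = 0.00466 - 0.06289j
  [+2]  conj(Y_{2,2})(Ω₁) = 0.02368 - 0.03680j ; Y_{2,2}(Ω₂) = -0.13861 - 0.30727j ; Δ = -0.01459 - 0.00218j
Accumulated sum -0.12190 - 0.00000j; after 4π/(2l+1) scaling, -0.30638 - 0.00000j ⇒ P_2 = -0.306379

-0.306379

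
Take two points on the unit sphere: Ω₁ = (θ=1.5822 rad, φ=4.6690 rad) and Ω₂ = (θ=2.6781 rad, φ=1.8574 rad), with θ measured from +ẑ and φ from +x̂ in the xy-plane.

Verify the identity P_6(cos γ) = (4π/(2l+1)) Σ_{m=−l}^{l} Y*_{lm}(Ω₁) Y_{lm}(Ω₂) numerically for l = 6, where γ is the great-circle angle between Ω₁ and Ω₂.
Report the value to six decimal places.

0.305469

Expand P_6 via completeness: Σ_{m} conj(Y_{6,m}) at Ω₁ times Y_{6,m} at Ω₂ —
  term(m=-6) = (-0.000741, -0.001709)   from Y*(Ω₁)=(-0.466624, 0.124299), Y(Ω₂)=(0.000572, 0.003815)
  term(m=-5) = (0.000040, 0.000508)   from Y*(Ω₁)=(0.004106, 0.018630), Y(Ω₂)=(0.026482, 0.003672)
  term(m=-4) = (-0.009830, 0.038367)   from Y*(Ω₁)=(-0.350827, 0.061507), Y(Ω₂)=(0.045786, -0.101333)
  term(m=-3) = (0.003691, -0.005624)   from Y*(Ω₁)=(0.002891, 0.022081), Y(Ω₂)=(-0.228876, -0.197118)
  term(m=-2) = (0.129062, -0.100162)   from Y*(Ω₁)=(-0.323668, 0.028158), Y(Ω₂)=(-0.422471, 0.272706)
  term(m=-1) = (-0.007765, 0.002660)   from Y*(Ω₁)=(0.001018, 0.023448), Y(Ω₂)=(0.098870, 0.335474)
  term(m=+0) = (0.087098, 0.000000)   from Y*(Ω₁)=(-0.316978, -0.000000), Y(Ω₂)=(-0.274776, 0.000000)
  term(m=+1) = (-0.007765, -0.002660)   from Y*(Ω₁)=(-0.001018, 0.023448), Y(Ω₂)=(-0.098870, 0.335474)
  term(m=+2) = (0.129062, 0.100162)   from Y*(Ω₁)=(-0.323668, -0.028158), Y(Ω₂)=(-0.422471, -0.272706)
  term(m=+3) = (0.003691, 0.005624)   from Y*(Ω₁)=(-0.002891, 0.022081), Y(Ω₂)=(0.228876, -0.197118)
  term(m=+4) = (-0.009830, -0.038367)   from Y*(Ω₁)=(-0.350827, -0.061507), Y(Ω₂)=(0.045786, 0.101333)
  term(m=+5) = (0.000040, -0.000508)   from Y*(Ω₁)=(-0.004106, 0.018630), Y(Ω₂)=(-0.026482, 0.003672)
  term(m=+6) = (-0.000741, 0.001709)   from Y*(Ω₁)=(-0.466624, -0.124299), Y(Ω₂)=(0.000572, -0.003815)
Accumulated sum (0.316010, -0.000000); after 4π/(2l+1) scaling, (0.305469, -0.000000) ⇒ P_6 = 0.305469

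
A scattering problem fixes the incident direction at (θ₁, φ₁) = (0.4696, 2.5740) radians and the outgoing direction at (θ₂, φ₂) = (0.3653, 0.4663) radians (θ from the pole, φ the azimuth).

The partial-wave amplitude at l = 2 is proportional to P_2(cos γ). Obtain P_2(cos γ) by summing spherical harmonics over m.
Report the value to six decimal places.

Summing Y*_{l m}(θ₁,φ₁)·Y_{l m}(θ₂,φ₂) over m ∈ [−2, 2]; prefactor 4π/(2·2+1) = 2.513274:
  m=-2: Y*=+0.033378-0.071715i  Y=+0.029367-0.039591i  product -0.001859-0.003428i
  m=-1: Y*=-0.262872+0.167601i  Y=+0.230247-0.115888i  product -0.041103+0.069054i
  m=+0: Y*=+0.437023-0.000000i  Y=+0.510039+0.000000i  product +0.222899+0.000000i
  m=+1: Y*=+0.262872+0.167601i  Y=-0.230247-0.115888i  product -0.041103-0.069054i
  m=+2: Y*=+0.033378+0.071715i  Y=+0.029367+0.039591i  product -0.001859+0.003428i
Total Σ_m = +0.136975+0.000000i. Multiply by 2.513274: +0.344256+0.000000i. P_2(cos γ) = 0.344256

0.344256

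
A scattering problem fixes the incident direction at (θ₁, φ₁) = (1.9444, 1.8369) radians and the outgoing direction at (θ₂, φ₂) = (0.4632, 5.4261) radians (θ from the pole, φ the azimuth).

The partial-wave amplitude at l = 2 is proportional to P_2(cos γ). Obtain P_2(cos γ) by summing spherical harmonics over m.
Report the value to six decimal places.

Term-by-term m-sum for l=2 (normalisation 4π/5 = 2.513274):
  m=-2: -0.28851 - 0.16990j × -0.01102 + 0.07633j = 0.01615 - 0.02015j  (running Σ = 0.01615 - 0.02015j)
  m=-1: 0.06903 - 0.25327j × 0.20216 + 0.23344j = 0.07308 - 0.03509j  (running Σ = 0.08923 - 0.05523j)
  m=0: -0.18936 + 0.00000j × 0.44189 + 0.00000j = -0.08367 + 0.00000j  (running Σ = 0.00555 - 0.05523j)
  m=1: -0.06903 - 0.25327j × -0.20216 + 0.23344j = 0.07308 + 0.03509j  (running Σ = 0.07863 - 0.02015j)
  m=2: -0.28851 + 0.16990j × -0.01102 - 0.07633j = 0.01615 + 0.02015j  (running Σ = 0.09478 + 0.00000j)
Accumulated sum 0.09478 + 0.00000j; after 4π/(2l+1) scaling, 0.23821 + 0.00000j ⇒ P_2 = 0.238205

0.238205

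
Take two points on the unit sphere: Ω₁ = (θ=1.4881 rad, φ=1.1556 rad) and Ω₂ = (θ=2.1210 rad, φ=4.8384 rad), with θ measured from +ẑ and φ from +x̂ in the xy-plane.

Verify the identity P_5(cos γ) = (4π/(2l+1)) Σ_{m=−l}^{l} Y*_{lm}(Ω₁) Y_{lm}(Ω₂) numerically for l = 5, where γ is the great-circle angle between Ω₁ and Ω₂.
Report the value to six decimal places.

0.419098

Term-by-term m-sum for l=5 (normalisation 4π/11 = 1.142397):
  m=-5: +0.399262-0.220814i × +0.123072+0.168777i = +0.086406+0.040210i  (running Σ = +0.086406+0.040210i)
  m=-4: -0.010747-0.119104i × -0.354783+0.195686i = +0.027120+0.040153i  (running Σ = +0.113526+0.080363i)
  m=-3: +0.304537+0.102683i × -0.115501-0.290837i = -0.005310-0.100431i  (running Σ = +0.108216-0.020067i)
  m=-2: +0.091872-0.100535i × -0.112143+0.028876i = -0.007400+0.013927i  (running Σ = +0.100816-0.006140i)
  m=-1: +0.116578+0.264454i × -0.043159-0.340690i = +0.085066-0.051131i  (running Σ = +0.185882-0.057271i)
  m=0: +0.140320-0.000000i × -0.034958+0.000000i = -0.004905+0.000000i  (running Σ = +0.180976-0.057271i)
  m=1: -0.116578+0.264454i × +0.043159-0.340690i = +0.085066+0.051131i  (running Σ = +0.266042-0.006140i)
  m=2: +0.091872+0.100535i × -0.112143-0.028876i = -0.007400-0.013927i  (running Σ = +0.258642-0.020067i)
  m=3: -0.304537+0.102683i × +0.115501-0.290837i = -0.005310+0.100431i  (running Σ = +0.253332+0.080363i)
  m=4: -0.010747+0.119104i × -0.354783-0.195686i = +0.027120-0.040153i  (running Σ = +0.280452+0.040210i)
  m=5: -0.399262-0.220814i × -0.123072+0.168777i = +0.086406-0.040210i  (running Σ = +0.366858+0.000000i)
Total Σ_m = +0.366858+0.000000i. Multiply by 1.142397: +0.419098+0.000000i. P_5(cos γ) = 0.419098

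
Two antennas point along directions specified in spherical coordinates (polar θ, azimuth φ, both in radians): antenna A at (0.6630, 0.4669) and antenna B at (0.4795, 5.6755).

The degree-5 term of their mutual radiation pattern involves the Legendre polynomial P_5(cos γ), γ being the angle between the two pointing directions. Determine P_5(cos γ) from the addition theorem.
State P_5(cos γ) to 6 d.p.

-0.333396

Expand P_5 via completeness: Σ_{m} conj(Y_{5,m}) at Ω₁ times Y_{5,m} at Ω₂ —
  term(m=-5) = +0.000244-0.000314i   from Y*(Ω₁)=-0.028352+0.029609i, Y(Ω₂)=-0.009647+0.000999i
  term(m=-4) = -0.003939-0.008964i   from Y*(Ω₁)=-0.048550+0.158745i, Y(Ω₂)=-0.044699+0.038487i
  term(m=-3) = -0.076268-0.006281i   from Y*(Ω₁)=+0.062679+0.364933i, Y(Ω₂)=-0.051584+0.200132i
  term(m=-2) = -0.104077+0.159420i   from Y*(Ω₁)=+0.259892+0.351260i, Y(Ω₂)=+0.151623+0.408479i
  term(m=-1) = +0.016871+0.031163i   from Y*(Ω₁)=+0.071579+0.036081i, Y(Ω₂)=+0.362941+0.252418i
  term(m=+0) = +0.042499+0.000000i   from Y*(Ω₁)=-0.384656-0.000000i, Y(Ω₂)=-0.110486+0.000000i
  term(m=+1) = +0.016871-0.031163i   from Y*(Ω₁)=-0.071579+0.036081i, Y(Ω₂)=-0.362941+0.252418i
  term(m=+2) = -0.104077-0.159420i   from Y*(Ω₁)=+0.259892-0.351260i, Y(Ω₂)=+0.151623-0.408479i
  term(m=+3) = -0.076268+0.006281i   from Y*(Ω₁)=-0.062679+0.364933i, Y(Ω₂)=+0.051584+0.200132i
  term(m=+4) = -0.003939+0.008964i   from Y*(Ω₁)=-0.048550-0.158745i, Y(Ω₂)=-0.044699-0.038487i
  term(m=+5) = +0.000244+0.000314i   from Y*(Ω₁)=+0.028352+0.029609i, Y(Ω₂)=+0.009647+0.000999i
Total Σ_m = -0.291839+0.000000i. Multiply by 1.142397: -0.333396+0.000000i. P_5(cos γ) = -0.333396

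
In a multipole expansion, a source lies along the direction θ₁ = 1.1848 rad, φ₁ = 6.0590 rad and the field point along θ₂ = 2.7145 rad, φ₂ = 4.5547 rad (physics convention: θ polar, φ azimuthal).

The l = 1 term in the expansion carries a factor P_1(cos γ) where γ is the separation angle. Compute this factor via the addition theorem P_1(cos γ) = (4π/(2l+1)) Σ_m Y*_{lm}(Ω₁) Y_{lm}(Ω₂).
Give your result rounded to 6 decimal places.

-0.317165

Addition theorem: P_1(cos γ) = (4π/3) Σ_m Y*_{lm}(Ω₁) Y_{lm}(Ω₂), m = −1…1:
  [-1]  conj(Y_{1,-1})(Ω₁) = (0.312064, -0.071156) ; Y_{1,-1}(Ω₂) = (-0.022474, 0.141337) ; Δ = (0.003044, 0.045705)
  [+0]  conj(Y_{1,0})(Ω₁) = (0.183950, -0.000000) ; Y_{1,0}(Ω₂) = (-0.444713, 0.000000) ; Δ = (-0.081805, 0.000000)
  [+1]  conj(Y_{1,1})(Ω₁) = (-0.312064, -0.071156) ; Y_{1,1}(Ω₂) = (0.022474, 0.141337) ; Δ = (0.003044, -0.045705)
Total Σ_m = (-0.075718, 0.000000). Multiply by 4.188790: (-0.317165, 0.000000). P_1(cos γ) = -0.317165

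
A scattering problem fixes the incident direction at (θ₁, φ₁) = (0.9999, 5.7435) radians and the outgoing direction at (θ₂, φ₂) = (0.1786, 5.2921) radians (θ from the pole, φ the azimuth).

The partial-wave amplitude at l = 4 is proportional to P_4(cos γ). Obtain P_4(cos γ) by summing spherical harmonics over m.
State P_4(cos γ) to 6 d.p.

-0.427536

Addition theorem: P_4(cos γ) = (4π/9) Σ_m Y*_{lm}(Ω₁) Y_{lm}(Ω₂), m = −4…4:
  m=-4: -0.12303 - 0.18457j × -0.00030 - 0.00032j = -0.00002 + 0.00010j  (running Σ = -0.00002 + 0.00010j)
  m=-3: -0.01944 - 0.40246j × -0.00681 + 0.00116j = 0.00060 + 0.00272j  (running Σ = 0.00058 + 0.00281j)
  m=-2: 0.11669 - 0.21802j × -0.02440 + 0.05592j = 0.00935 + 0.01184j  (running Σ = 0.00992 + 0.01466j)
  m=-1: -0.17639 + 0.10566j × 0.17121 + 0.26149j = -0.05783 - 0.02804j  (running Σ = -0.04791 - 0.01338j)
  m=0: -0.29365 + 0.00000j × 0.71643 + 0.00000j = -0.21038 + 0.00000j  (running Σ = -0.25829 - 0.01338j)
  m=1: 0.17639 + 0.10566j × -0.17121 + 0.26149j = -0.05783 + 0.02804j  (running Σ = -0.31612 + 0.01466j)
  m=2: 0.11669 + 0.21802j × -0.02440 - 0.05592j = 0.00935 - 0.01184j  (running Σ = -0.30678 + 0.00281j)
  m=3: 0.01944 - 0.40246j × 0.00681 + 0.00116j = 0.00060 - 0.00272j  (running Σ = -0.30618 + 0.00010j)
  m=4: -0.12303 + 0.18457j × -0.00030 + 0.00032j = -0.00002 - 0.00010j  (running Σ = -0.30620 + 0.00000j)
Σ over m = -0.30620 + 0.00000j; ×(4π/9) → -0.42754 + 0.00000j. Real part: -0.427536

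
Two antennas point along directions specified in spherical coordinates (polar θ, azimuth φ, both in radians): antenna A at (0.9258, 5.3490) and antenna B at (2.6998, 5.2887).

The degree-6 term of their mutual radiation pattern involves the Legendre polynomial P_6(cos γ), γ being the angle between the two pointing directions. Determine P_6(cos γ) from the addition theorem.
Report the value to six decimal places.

Expand P_6 via completeness: Σ_{m} conj(Y_{6,m}) at Ω₁ times Y_{6,m} at Ω₂ —
  m=-6: Y*=+0.097961+0.078905i  Y=+0.002805-0.000918i  product +0.000347+0.000131i
  m=-5: Y*=-0.013588+0.327542i  Y=-0.005558+0.020889i  product -0.006766-0.002104i
  m=-4: Y*=-0.358491+0.242712i  Y=-0.063838-0.070699i  product +0.040045+0.009851i
  m=-3: Y*=-0.183895-0.064851i  Y=+0.272211-0.043409i  product -0.052873-0.009671i
  m=-2: Y*=+0.072862+0.237582i  Y=-0.201361+0.453122i  product -0.122325-0.014824i
  m=-1: Y*=-0.180263+0.243833i  Y=-0.218813-0.336683i  product +0.121538+0.007338i
  m=+0: Y*=+0.172112-0.000000i  Y=-0.221900+0.000000i  product -0.038192+0.000000i
  m=+1: Y*=+0.180263+0.243833i  Y=+0.218813-0.336683i  product +0.121538-0.007338i
  m=+2: Y*=+0.072862-0.237582i  Y=-0.201361-0.453122i  product -0.122325+0.014824i
  m=+3: Y*=+0.183895-0.064851i  Y=-0.272211-0.043409i  product -0.052873+0.009671i
  m=+4: Y*=-0.358491-0.242712i  Y=-0.063838+0.070699i  product +0.040045-0.009851i
  m=+5: Y*=+0.013588+0.327542i  Y=+0.005558+0.020889i  product -0.006766+0.002104i
  m=+6: Y*=+0.097961-0.078905i  Y=+0.002805+0.000918i  product +0.000347-0.000131i
Accumulated sum -0.078260+0.000000i; after 4π/(2l+1) scaling, -0.075650+0.000000i ⇒ P_6 = -0.075650

-0.075650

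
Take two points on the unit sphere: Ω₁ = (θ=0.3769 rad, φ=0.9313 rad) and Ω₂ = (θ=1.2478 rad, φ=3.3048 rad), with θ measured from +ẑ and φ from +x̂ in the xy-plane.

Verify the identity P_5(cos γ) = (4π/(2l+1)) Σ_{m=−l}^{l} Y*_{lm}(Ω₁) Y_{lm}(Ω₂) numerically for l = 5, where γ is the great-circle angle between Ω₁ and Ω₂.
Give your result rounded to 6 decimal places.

Summing Y*_{l m}(θ₁,φ₁)·Y_{l m}(θ₂,φ₂) over m ∈ [−5, 5]; prefactor 4π/(2·5+1) = 1.142397:
  m=-5: Y*=(-0.000175, -0.003129)  Y=(-0.243841, 0.259260)  product (0.000854, 0.000718)
  m=-4: Y*=(-0.020894, -0.013797)  Y=(0.299258, -0.228836)  product (-0.009410, 0.000652)
  m=-3: Y*=(-0.109946, 0.039846)  Y=(0.024280, -0.012939)  product (-0.002154, 0.002390)
  m=-2: Y*=(-0.097858, 0.325782)  Y=(-0.319709, 0.108229)  product (-0.003973, -0.114746)
  m=-1: Y*=(0.323079, 0.434385)  Y=(0.059135, -0.009738)  product (0.023335, 0.022541)
  m=+0: Y*=(0.170780, -0.000000)  Y=(0.318761, 0.000000)  product (0.054438, 0.000000)
  m=+1: Y*=(-0.323079, 0.434385)  Y=(-0.059135, -0.009738)  product (0.023335, -0.022541)
  m=+2: Y*=(-0.097858, -0.325782)  Y=(-0.319709, -0.108229)  product (-0.003973, 0.114746)
  m=+3: Y*=(0.109946, 0.039846)  Y=(-0.024280, -0.012939)  product (-0.002154, -0.002390)
  m=+4: Y*=(-0.020894, 0.013797)  Y=(0.299258, 0.228836)  product (-0.009410, -0.000652)
  m=+5: Y*=(0.000175, -0.003129)  Y=(0.243841, 0.259260)  product (0.000854, -0.000718)
Total Σ_m = (0.071742, 0.000000). Multiply by 1.142397: (0.081958, 0.000000). P_5(cos γ) = 0.081958

0.081958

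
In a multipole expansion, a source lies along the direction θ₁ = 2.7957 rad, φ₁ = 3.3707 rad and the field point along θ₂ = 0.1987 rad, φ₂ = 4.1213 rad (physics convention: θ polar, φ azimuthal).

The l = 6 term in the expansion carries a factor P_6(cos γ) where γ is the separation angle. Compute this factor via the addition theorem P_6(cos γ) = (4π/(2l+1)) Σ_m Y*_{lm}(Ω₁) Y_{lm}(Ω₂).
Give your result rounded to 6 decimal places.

-0.354233

Expand P_6 via completeness: Σ_{m} conj(Y_{6,m}) at Ω₁ times Y_{6,m} at Ω₂ —
  m=-6: Y*=(0.000143, 0.000720)  Y=(0.000026, 0.000011)  product (-0.000000, 0.000000)
  m=-5: Y*=(0.002909, 0.006424)  Y=(-0.000091, -0.000483)  product (0.000003, -0.000002)
  m=-4: Y*=(0.025064, 0.032673)  Y=(-0.003696, 0.003636)  product (-0.000211, -0.000030)
  m=-3: Y*=(0.124335, 0.102059)  Y=(0.036428, 0.007478)  product (0.003766, 0.004648)
  m=-2: Y*=(0.366597, 0.180816)  Y=(-0.068185, -0.166533)  product (0.005115, -0.073379)
  m=-1: Y*=(0.550005, 0.128262)  Y=(-0.295318, 0.440028)  product (-0.218865, 0.204139)
  m=+0: Y*=(0.084713, -0.000000)  Y=(0.636591, 0.000000)  product (0.053928, 0.000000)
  m=+1: Y*=(-0.550005, 0.128262)  Y=(0.295318, 0.440028)  product (-0.218865, -0.204139)
  m=+2: Y*=(0.366597, -0.180816)  Y=(-0.068185, 0.166533)  product (0.005115, 0.073379)
  m=+3: Y*=(-0.124335, 0.102059)  Y=(-0.036428, 0.007478)  product (0.003766, -0.004648)
  m=+4: Y*=(0.025064, -0.032673)  Y=(-0.003696, -0.003636)  product (-0.000211, 0.000030)
  m=+5: Y*=(-0.002909, 0.006424)  Y=(0.000091, -0.000483)  product (0.000003, 0.000002)
  m=+6: Y*=(0.000143, -0.000720)  Y=(0.000026, -0.000011)  product (-0.000000, -0.000000)
Σ over m = (-0.366457, -0.000000); ×(4π/13) → (-0.354233, -0.000000). Real part: -0.354233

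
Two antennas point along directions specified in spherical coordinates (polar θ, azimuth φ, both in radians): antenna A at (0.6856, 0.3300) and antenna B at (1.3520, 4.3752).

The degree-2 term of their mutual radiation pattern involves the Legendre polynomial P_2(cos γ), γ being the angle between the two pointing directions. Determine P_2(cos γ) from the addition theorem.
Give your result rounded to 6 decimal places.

Term-by-term m-sum for l=2 (normalisation 4π/5 = 2.513274):
  m=-2: 0.12232 + 0.09494j × -0.28750 - 0.22983j = -0.01335 - 0.05541j  (running Σ = -0.01335 - 0.05541j)
  m=-1: 0.35818 + 0.12268j × -0.05415 + 0.15447j = -0.03835 + 0.04868j  (running Σ = -0.05170 - 0.00672j)
  m=0: 0.25150 + 0.00000j × -0.27081 + 0.00000j = -0.06811 + 0.00000j  (running Σ = -0.11981 - 0.00672j)
  m=1: -0.35818 + 0.12268j × 0.05415 + 0.15447j = -0.03835 - 0.04868j  (running Σ = -0.15815 - 0.05541j)
  m=2: 0.12232 - 0.09494j × -0.28750 + 0.22983j = -0.01335 + 0.05541j  (running Σ = -0.17150 + 0.00000j)
Total Σ_m = -0.17150 + 0.00000j. Multiply by 2.513274: -0.43103 + 0.00000j. P_2(cos γ) = -0.431034

-0.431034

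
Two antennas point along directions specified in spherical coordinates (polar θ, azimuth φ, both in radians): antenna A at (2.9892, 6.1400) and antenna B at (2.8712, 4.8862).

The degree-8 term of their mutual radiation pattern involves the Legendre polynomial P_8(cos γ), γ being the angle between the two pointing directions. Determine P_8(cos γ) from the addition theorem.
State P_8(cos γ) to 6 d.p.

Summing Y*_{l m}(θ₁,φ₁)·Y_{l m}(θ₂,φ₂) over m ∈ [−8, 8]; prefactor 4π/(2·8+1) = 0.739198:
  m=-8: Y*=+0.000000-0.000000i  Y=+0.000002-0.000013i  product -0.000000-0.000000i
  m=-7: Y*=-0.000002+0.000003i  Y=+0.000181+0.000067i  product -0.000000+0.000000i
  m=-6: Y*=+0.000041-0.000048i  Y=-0.000890+0.001527i  product +0.000000+0.000000i
  m=-5: Y*=-0.000570+0.000496i  Y=-0.008894-0.007518i  product +0.000009-0.000000i
  m=-4: Y*=+0.005682-0.003664i  Y=+0.043520-0.036304i  product +0.000114-0.000366i
  m=-3: Y*=-0.040699+0.018644i  Y=+0.099790+0.173709i  product -0.007300-0.005209i
  m=-2: Y*=+0.200318-0.058987i  Y=-0.451052+0.163432i  product -0.080714+0.059344i
  m=-1: Y*=-0.600370+0.086556i  Y=-0.109463-0.623425i  product +0.119680+0.364811i
  m=+0: Y*=+0.725004-0.000000i  Y=+0.065205+0.000000i  product +0.047274+0.000000i
  m=+1: Y*=+0.600370+0.086556i  Y=+0.109463-0.623425i  product +0.119680-0.364811i
  m=+2: Y*=+0.200318+0.058987i  Y=-0.451052-0.163432i  product -0.080714-0.059344i
  m=+3: Y*=+0.040699+0.018644i  Y=-0.099790+0.173709i  product -0.007300+0.005209i
  m=+4: Y*=+0.005682+0.003664i  Y=+0.043520+0.036304i  product +0.000114+0.000366i
  m=+5: Y*=+0.000570+0.000496i  Y=+0.008894-0.007518i  product +0.000009+0.000000i
  m=+6: Y*=+0.000041+0.000048i  Y=-0.000890-0.001527i  product +0.000000-0.000000i
  m=+7: Y*=+0.000002+0.000003i  Y=-0.000181+0.000067i  product -0.000000-0.000000i
  m=+8: Y*=+0.000000+0.000000i  Y=+0.000002+0.000013i  product -0.000000+0.000000i
Σ over m = +0.110852-0.000000i; ×(4π/17) → +0.081942-0.000000i. Real part: 0.081942

0.081942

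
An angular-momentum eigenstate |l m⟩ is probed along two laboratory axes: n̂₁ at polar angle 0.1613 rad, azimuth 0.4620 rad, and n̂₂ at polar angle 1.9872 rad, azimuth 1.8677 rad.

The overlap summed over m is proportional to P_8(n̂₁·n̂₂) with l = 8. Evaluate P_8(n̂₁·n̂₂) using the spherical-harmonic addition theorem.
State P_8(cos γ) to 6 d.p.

-0.281475

Addition theorem: P_8(cos γ) = (4π/17) Σ_m Y*_{lm}(Ω₁) Y_{lm}(Ω₂), m = −8…8:
  term(m=-8) = 0.00000 + 0.00000j   from Y*(Ω₁)=-0.00000 - 0.00000j, Y(Ω₂)=-0.18173 - 0.17494j
  term(m=-7) = 0.00000 - 0.00000j   from Y*(Ω₁)=-0.00001 - 0.00000j, Y(Ω₂)=-0.38999 + 0.21688j
  term(m=-6) = -0.00002 - 0.00002j   from Y*(Ω₁)=-0.00008 + 0.00003j, Y(Ω₂)=0.06695 + 0.31316j
  term(m=-5) = 0.00008 - 0.00008j   from Y*(Ω₁)=-0.00067 + 0.00074j, Y(Ω₂)=-0.11447 - 0.00990j
  term(m=-4) = -0.00238 - 0.00185j   from Y*(Ω₁)=-0.00230 + 0.00809j, Y(Ω₂)=-0.13395 + 0.33229j
  term(m=-3) = -0.00141 + 0.00262j   from Y*(Ω₁)=0.00964 + 0.05155j, Y(Ω₂)=0.04407 + 0.03565j
  term(m=-2) = -0.07030 - 0.02409j   from Y*(Ω₁)=0.13862 + 0.18356j, Y(Ω₂)=-0.26777 + 0.18077j
  term(m=-1) = -0.01267 + 0.07604j   from Y*(Ω₁)=0.55941 + 0.27855j, Y(Ω₂)=0.03609 + 0.11796j
  term(m=+0) = -0.20740 + 0.00000j   from Y*(Ω₁)=0.67845 + 0.00000j, Y(Ω₂)=-0.30570 + 0.00000j
  term(m=+1) = -0.01267 - 0.07604j   from Y*(Ω₁)=-0.55941 + 0.27855j, Y(Ω₂)=-0.03609 + 0.11796j
  term(m=+2) = -0.07030 + 0.02409j   from Y*(Ω₁)=0.13862 - 0.18356j, Y(Ω₂)=-0.26777 - 0.18077j
  term(m=+3) = -0.00141 - 0.00262j   from Y*(Ω₁)=-0.00964 + 0.05155j, Y(Ω₂)=-0.04407 + 0.03565j
  term(m=+4) = -0.00238 + 0.00185j   from Y*(Ω₁)=-0.00230 - 0.00809j, Y(Ω₂)=-0.13395 - 0.33229j
  term(m=+5) = 0.00008 + 0.00008j   from Y*(Ω₁)=0.00067 + 0.00074j, Y(Ω₂)=0.11447 - 0.00990j
  term(m=+6) = -0.00002 + 0.00002j   from Y*(Ω₁)=-0.00008 - 0.00003j, Y(Ω₂)=0.06695 - 0.31316j
  term(m=+7) = 0.00000 + 0.00000j   from Y*(Ω₁)=0.00001 - 0.00000j, Y(Ω₂)=0.38999 + 0.21688j
  term(m=+8) = 0.00000 - 0.00000j   from Y*(Ω₁)=-0.00000 + 0.00000j, Y(Ω₂)=-0.18173 + 0.17494j
Total Σ_m = -0.38078 + 0.00000j. Multiply by 0.739198: -0.28148 + 0.00000j. P_8(cos γ) = -0.281475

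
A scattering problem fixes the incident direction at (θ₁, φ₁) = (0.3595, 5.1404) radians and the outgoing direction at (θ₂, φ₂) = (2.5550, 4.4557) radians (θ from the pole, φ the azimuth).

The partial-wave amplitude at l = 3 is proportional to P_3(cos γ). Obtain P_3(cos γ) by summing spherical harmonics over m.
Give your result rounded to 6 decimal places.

Summing Y*_{l m}(θ₁,φ₁)·Y_{l m}(θ₂,φ₂) over m ∈ [−3, 3]; prefactor 4π/(2·3+1) = 1.795196:
  m=-3: (-0.017425, 0.005138) × (0.049262, -0.050796) = (-0.000597, 0.001138)  (running Σ = (-0.000597, 0.001138))
  m=-2: (-0.077607, -0.089423) × (0.227165, 0.128076) = (-0.006177, -0.030253)  (running Σ = (-0.006774, -0.029115))
  m=-1: (0.159561, -0.349749) × (-0.112089, 0.427040) = (0.131472, 0.107342)  (running Σ = (0.124698, 0.078227))
  m=0: (0.482468, -0.000000) × (-0.145464, 0.000000) = (-0.070182, 0.000000)  (running Σ = (0.054516, 0.078227))
  m=1: (-0.159561, -0.349749) × (0.112089, 0.427040) = (0.131472, -0.107342)  (running Σ = (0.185988, -0.029115))
  m=2: (-0.077607, 0.089423) × (0.227165, -0.128076) = (-0.006177, 0.030253)  (running Σ = (0.179811, 0.001138))
  m=3: (0.017425, 0.005138) × (-0.049262, -0.050796) = (-0.000597, -0.001138)  (running Σ = (0.179214, -0.000000))
Accumulated sum (0.179214, -0.000000); after 4π/(2l+1) scaling, (0.321724, -0.000000) ⇒ P_3 = 0.321724

0.321724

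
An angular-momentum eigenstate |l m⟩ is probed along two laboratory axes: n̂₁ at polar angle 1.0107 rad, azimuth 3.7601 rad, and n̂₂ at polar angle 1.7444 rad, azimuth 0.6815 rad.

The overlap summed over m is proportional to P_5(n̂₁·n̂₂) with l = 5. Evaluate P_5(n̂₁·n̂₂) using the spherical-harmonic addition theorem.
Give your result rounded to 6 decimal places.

-0.138568

Expand P_5 via completeness: Σ_{m} conj(Y_{5,m}) at Ω₁ times Y_{5,m} at Ω₂ —
  term(m=-5) = (-0.082876, 0.027002)   from Y*(Ω₁)=(0.202329, -0.009933), Y(Ω₂)=(-0.415160, 0.113072)
  term(m=-4) = (-0.092828, 0.023898)   from Y*(Ω₁)=(-0.315472, 0.248685), Y(Ω₂)=(0.218308, 0.096339)
  term(m=-3) = (0.076951, -0.014718)   from Y*(Ω₁)=(0.091011, -0.310958), Y(Ω₂)=(0.110309, 0.215181)
  term(m=-2) = (-0.025409, 0.003218)   from Y*(Ω₁)=(-0.032449, -0.093580), Y(Ω₂)=(0.053348, -0.253024)
  term(m=-1) = (0.065642, -0.004140)   from Y*(Ω₁)=(0.282651, 0.201151), Y(Ω₂)=(0.147241, -0.119434)
  term(m=+0) = (-0.004257, 0.000000)   from Y*(Ω₁)=(0.016251, -0.000000), Y(Ω₂)=(-0.261959, 0.000000)
  term(m=+1) = (0.065642, 0.004140)   from Y*(Ω₁)=(-0.282651, 0.201151), Y(Ω₂)=(-0.147241, -0.119434)
  term(m=+2) = (-0.025409, -0.003218)   from Y*(Ω₁)=(-0.032449, 0.093580), Y(Ω₂)=(0.053348, 0.253024)
  term(m=+3) = (0.076951, 0.014718)   from Y*(Ω₁)=(-0.091011, -0.310958), Y(Ω₂)=(-0.110309, 0.215181)
  term(m=+4) = (-0.092828, -0.023898)   from Y*(Ω₁)=(-0.315472, -0.248685), Y(Ω₂)=(0.218308, -0.096339)
  term(m=+5) = (-0.082876, -0.027002)   from Y*(Ω₁)=(-0.202329, -0.009933), Y(Ω₂)=(0.415160, 0.113072)
Accumulated sum (-0.121296, -0.000000); after 4π/(2l+1) scaling, (-0.138568, -0.000000) ⇒ P_5 = -0.138568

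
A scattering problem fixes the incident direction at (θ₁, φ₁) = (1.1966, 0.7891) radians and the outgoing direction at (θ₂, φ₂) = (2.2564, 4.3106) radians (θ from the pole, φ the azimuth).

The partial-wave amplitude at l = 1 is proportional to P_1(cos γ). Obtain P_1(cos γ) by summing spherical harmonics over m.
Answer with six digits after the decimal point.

Addition theorem: P_1(cos γ) = (4π/3) Σ_m Y*_{lm}(Ω₁) Y_{lm}(Ω₂), m = −1…1:
  m=-1: Y*=(0.226553, 0.228236)  Y=(-0.104581, 0.246128)  product (-0.079868, 0.031892)
  m=+0: Y*=(0.178596, -0.000000)  Y=(-0.309354, 0.000000)  product (-0.055249, 0.000000)
  m=+1: Y*=(-0.226553, 0.228236)  Y=(0.104581, 0.246128)  product (-0.079868, -0.031892)
Accumulated sum (-0.214986, 0.000000); after 4π/(2l+1) scaling, (-0.900533, 0.000000) ⇒ P_1 = -0.900533

-0.900533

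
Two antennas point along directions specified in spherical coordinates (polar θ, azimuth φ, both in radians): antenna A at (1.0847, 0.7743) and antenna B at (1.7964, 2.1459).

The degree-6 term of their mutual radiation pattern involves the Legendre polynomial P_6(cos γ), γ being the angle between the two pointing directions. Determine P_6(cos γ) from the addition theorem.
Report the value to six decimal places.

Summing Y*_{l m}(θ₁,φ₁)·Y_{l m}(θ₂,φ₂) over m ∈ [−6, 6]; prefactor 4π/(2·6+1) = 0.966644:
  [-6]  conj(Y_{6,-6})(Ω₁) = (-0.015357, -0.230279) ; Y_{6,-6}(Ω₂) = (0.394515, -0.125952) ; Δ = (-0.035063, -0.088914)
  [-5]  conj(Y_{6,-5})(Ω₁) = (-0.314813, -0.281679) ; Y_{6,-5}(Ω₂) = (0.086576, -0.317669) ; Δ = (-0.116736, 0.075620)
  [-4]  conj(Y_{6,-4})(Ω₁) = (-0.305128, 0.013554) ; Y_{6,-4}(Ω₂) = (0.096486, 0.107898) ; Δ = (-0.030903, -0.031615)
  [-3]  conj(Y_{6,-3})(Ω₁) = (0.086103, -0.092037) ; Y_{6,-3}(Ω₂) = (0.326543, -0.050861) ; Δ = (0.023435, -0.034433)
  [-2]  conj(Y_{6,-2})(Ω₁) = (-0.007666, -0.345327) ; Y_{6,-2}(Ω₂) = (-0.022982, 0.051381) ; Δ = (0.017919, 0.007542)
  [-1]  conj(Y_{6,-1})(Ω₁) = (0.002957, 0.002892) ; Y_{6,-1}(Ω₂) = (0.174975, 0.269942) ; Δ = (-0.000263, 0.001304)
  [+0]  conj(Y_{6,0})(Ω₁) = (0.337762, -0.000000) ; Y_{6,0}(Ω₂) = (-0.032145, 0.000000) ; Δ = (-0.010857, 0.000000)
  [+1]  conj(Y_{6,1})(Ω₁) = (-0.002957, 0.002892) ; Y_{6,1}(Ω₂) = (-0.174975, 0.269942) ; Δ = (-0.000263, -0.001304)
  [+2]  conj(Y_{6,2})(Ω₁) = (-0.007666, 0.345327) ; Y_{6,2}(Ω₂) = (-0.022982, -0.051381) ; Δ = (0.017919, -0.007542)
  [+3]  conj(Y_{6,3})(Ω₁) = (-0.086103, -0.092037) ; Y_{6,3}(Ω₂) = (-0.326543, -0.050861) ; Δ = (0.023435, 0.034433)
  [+4]  conj(Y_{6,4})(Ω₁) = (-0.305128, -0.013554) ; Y_{6,4}(Ω₂) = (0.096486, -0.107898) ; Δ = (-0.030903, 0.031615)
  [+5]  conj(Y_{6,5})(Ω₁) = (0.314813, -0.281679) ; Y_{6,5}(Ω₂) = (-0.086576, -0.317669) ; Δ = (-0.116736, -0.075620)
  [+6]  conj(Y_{6,6})(Ω₁) = (-0.015357, 0.230279) ; Y_{6,6}(Ω₂) = (0.394515, 0.125952) ; Δ = (-0.035063, 0.088914)
Σ over m = (-0.294078, 0.000000); ×(4π/13) → (-0.284269, 0.000000). Real part: -0.284269

-0.284269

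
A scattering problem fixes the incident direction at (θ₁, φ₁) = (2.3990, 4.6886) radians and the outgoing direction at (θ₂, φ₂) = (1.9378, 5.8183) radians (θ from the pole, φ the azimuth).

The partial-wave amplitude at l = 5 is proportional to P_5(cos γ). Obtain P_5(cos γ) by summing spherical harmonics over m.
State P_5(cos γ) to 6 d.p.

0.011249

Summing Y*_{l m}(θ₁,φ₁)·Y_{l m}(θ₂,φ₂) over m ∈ [−5, 5]; prefactor 4π/(2·5+1) = 1.142397:
  m=-5: -0.007786-0.065154i × -0.225028+0.239800i = +0.017376+0.012794i  (running Σ = +0.017376+0.012794i)
  m=-4: -0.225048+0.021480i × +0.113832-0.383213i = -0.017386+0.088686i  (running Σ = -0.000010+0.101481i)
  m=-3: +0.029630+0.414468i × +0.007827+0.043975i = -0.017994+0.004547i  (running Σ = -0.018005+0.106028i)
  m=-2: +0.358270-0.017059i × +0.194460+0.260622i = +0.074115+0.090056i  (running Σ = +0.056110+0.196083i)
  m=-1: +0.002124+0.089278i × -0.121430-0.060903i = +0.005179-0.010970i  (running Σ = +0.061290+0.185113i)
  m=0: +0.382041-0.000000i × -0.295080+0.000000i = -0.112733+0.000000i  (running Σ = -0.051443+0.185113i)
  m=1: -0.002124+0.089278i × +0.121430-0.060903i = +0.005179+0.010970i  (running Σ = -0.046264+0.196083i)
  m=2: +0.358270+0.017059i × +0.194460-0.260622i = +0.074115-0.090056i  (running Σ = +0.027852+0.106028i)
  m=3: -0.029630+0.414468i × -0.007827+0.043975i = -0.017994-0.004547i  (running Σ = +0.009857+0.101481i)
  m=4: -0.225048-0.021480i × +0.113832+0.383213i = -0.017386-0.088686i  (running Σ = -0.007529+0.012794i)
  m=5: +0.007786-0.065154i × +0.225028+0.239800i = +0.017376-0.012794i  (running Σ = +0.009847+0.000000i)
Accumulated sum +0.009847+0.000000i; after 4π/(2l+1) scaling, +0.011249+0.000000i ⇒ P_5 = 0.011249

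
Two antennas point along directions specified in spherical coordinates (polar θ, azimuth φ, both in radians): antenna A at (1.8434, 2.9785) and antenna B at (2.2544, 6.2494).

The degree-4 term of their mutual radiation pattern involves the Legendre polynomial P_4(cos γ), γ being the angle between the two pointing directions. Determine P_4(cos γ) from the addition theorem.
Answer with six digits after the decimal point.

-0.381952

Summing Y*_{l m}(θ₁,φ₁)·Y_{l m}(θ₂,φ₂) over m ∈ [−4, 4]; prefactor 4π/(2·4+1) = 1.396263:
  m=-4: Y*=(0.302522, -0.231112)  Y=(0.158435, 0.021542)  product (0.052909, -0.030099)
  m=-3: Y*=(0.265710, -0.141480)  Y=(-0.366525, -0.037277)  product (-0.102663, 0.041951)
  m=-2: Y*=(-0.144773, 0.048972)  Y=(0.359583, 0.024334)  product (-0.053249, 0.014087)
  m=-1: Y*=(-0.301707, 0.049647)  Y=(0.048076, 0.001625)  product (-0.014586, 0.001897)
  m=+0: Y*=(0.106760, -0.000000)  Y=(-0.359435, 0.000000)  product (-0.038373, 0.000000)
  m=+1: Y*=(0.301707, 0.049647)  Y=(-0.048076, 0.001625)  product (-0.014586, -0.001897)
  m=+2: Y*=(-0.144773, -0.048972)  Y=(0.359583, -0.024334)  product (-0.053249, -0.014087)
  m=+3: Y*=(-0.265710, -0.141480)  Y=(0.366525, -0.037277)  product (-0.102663, -0.041951)
  m=+4: Y*=(0.302522, 0.231112)  Y=(0.158435, -0.021542)  product (0.052909, 0.030099)
Σ over m = (-0.273553, 0.000000); ×(4π/9) → (-0.381952, 0.000000). Real part: -0.381952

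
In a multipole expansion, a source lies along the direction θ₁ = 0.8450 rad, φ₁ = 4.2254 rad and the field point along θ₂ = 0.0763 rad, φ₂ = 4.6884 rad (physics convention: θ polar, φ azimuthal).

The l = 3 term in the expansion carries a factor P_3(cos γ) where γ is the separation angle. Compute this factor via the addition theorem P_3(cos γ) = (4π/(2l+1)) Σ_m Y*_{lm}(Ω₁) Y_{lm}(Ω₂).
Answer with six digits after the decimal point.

-0.163766

Term-by-term m-sum for l=3 (normalisation 4π/7 = 1.795196):
  [-3]  conj(Y_{3,-3})(Ω₁) = (0.173540, 0.019137) ; Y_{3,-3}(Ω₂) = (0.000013, -0.000184) ; Δ = (0.000006, -0.000032)
  [-2]  conj(Y_{3,-2})(Ω₁) = (-0.213282, 0.313891) ; Y_{3,-2}(Ω₂) = (-0.005914, -0.000284) ; Δ = (0.001350, -0.001796)
  [-1]  conj(Y_{3,-1})(Ω₁) = (-0.136051, -0.256929) ; Y_{3,-1}(Ω₂) = (-0.002346, 0.097795) ; Δ = (0.025446, -0.012702)
  [+0]  conj(Y_{3,0})(Ω₁) = (-0.197483, -0.000000) ; Y_{3,0}(Ω₂) = (0.733371, 0.000000) ; Δ = (-0.144829, -0.000000)
  [+1]  conj(Y_{3,1})(Ω₁) = (0.136051, -0.256929) ; Y_{3,1}(Ω₂) = (0.002346, 0.097795) ; Δ = (0.025446, 0.012702)
  [+2]  conj(Y_{3,2})(Ω₁) = (-0.213282, -0.313891) ; Y_{3,2}(Ω₂) = (-0.005914, 0.000284) ; Δ = (0.001350, 0.001796)
  [+3]  conj(Y_{3,3})(Ω₁) = (-0.173540, 0.019137) ; Y_{3,3}(Ω₂) = (-0.000013, -0.000184) ; Δ = (0.000006, 0.000032)
Total Σ_m = (-0.091225, 0.000000). Multiply by 1.795196: (-0.163766, 0.000000). P_3(cos γ) = -0.163766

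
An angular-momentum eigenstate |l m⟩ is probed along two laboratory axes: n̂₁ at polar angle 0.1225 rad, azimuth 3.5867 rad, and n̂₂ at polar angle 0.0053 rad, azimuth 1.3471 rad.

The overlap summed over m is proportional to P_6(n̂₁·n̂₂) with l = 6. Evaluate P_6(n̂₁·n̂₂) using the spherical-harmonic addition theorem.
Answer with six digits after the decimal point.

0.840371

Addition theorem: P_6(cos γ) = (4π/13) Σ_m Y*_{lm}(Ω₁) Y_{lm}(Ω₂), m = −6…6:
  [-6]  conj(Y_{6,-6})(Ω₁) = -0.000001+0.000001i ; Y_{6,-6}(Ω₂) = -0.000000-0.000000i ; Δ = +0.000000+0.000000i
  [-5]  conj(Y_{6,-5})(Ω₁) = +0.000028-0.000036i ; Y_{6,-5}(Ω₂) = +0.000000-0.000000i ; Δ = +0.000000-0.000000i
  [-4]  conj(Y_{6,-4})(Ω₁) = -0.000163+0.000765i ; Y_{6,-4}(Ω₂) = +0.000000+0.000000i ; Δ = -0.000000+0.000000i
  [-3]  conj(Y_{6,-3})(Ω₁) = -0.002156-0.008988i ; Y_{6,-3}(Ω₂) = -0.000000+0.000001i ; Δ = +0.000000+0.000000i
  [-2]  conj(Y_{6,-2})(Ω₁) = +0.046790+0.057793i ; Y_{6,-2}(Ω₂) = -0.000132-0.000063i ; Δ = -0.000003-0.000011i
  [-1]  conj(Y_{6,-1})(Ω₁) = -0.336855-0.160692i ; Y_{6,-1}(Ω₂) = +0.003874-0.017030i ; Δ = -0.004042+0.005114i
  [+0]  conj(Y_{6,0})(Ω₁) = +0.862954-0.000000i ; Y_{6,0}(Ω₂) = +1.016807+0.000000i ; Δ = +0.877458+0.000000i
  [+1]  conj(Y_{6,1})(Ω₁) = +0.336855-0.160692i ; Y_{6,1}(Ω₂) = -0.003874-0.017030i ; Δ = -0.004042-0.005114i
  [+2]  conj(Y_{6,2})(Ω₁) = +0.046790-0.057793i ; Y_{6,2}(Ω₂) = -0.000132+0.000063i ; Δ = -0.000003+0.000011i
  [+3]  conj(Y_{6,3})(Ω₁) = +0.002156-0.008988i ; Y_{6,3}(Ω₂) = +0.000000+0.000001i ; Δ = +0.000000-0.000000i
  [+4]  conj(Y_{6,4})(Ω₁) = -0.000163-0.000765i ; Y_{6,4}(Ω₂) = +0.000000-0.000000i ; Δ = -0.000000-0.000000i
  [+5]  conj(Y_{6,5})(Ω₁) = -0.000028-0.000036i ; Y_{6,5}(Ω₂) = -0.000000-0.000000i ; Δ = +0.000000+0.000000i
  [+6]  conj(Y_{6,6})(Ω₁) = -0.000001-0.000001i ; Y_{6,6}(Ω₂) = -0.000000+0.000000i ; Δ = +0.000000-0.000000i
Total Σ_m = +0.869370+0.000000i. Multiply by 0.966644: +0.840371+0.000000i. P_6(cos γ) = 0.840371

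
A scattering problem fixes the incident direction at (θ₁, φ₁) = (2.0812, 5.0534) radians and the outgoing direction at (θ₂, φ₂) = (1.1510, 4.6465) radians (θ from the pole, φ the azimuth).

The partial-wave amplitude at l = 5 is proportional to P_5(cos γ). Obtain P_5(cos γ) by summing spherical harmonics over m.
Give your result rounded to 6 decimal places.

0.014129

Summing Y*_{l m}(θ₁,φ₁)·Y_{l m}(θ₂,φ₂) over m ∈ [−5, 5]; prefactor 4π/(2·5+1) = 1.142397:
  term(m=-5) = -0.03094 + 0.06188j   from Y*(Ω₁)=0.23263 + 0.03142j, Y(Ω₂)=-0.09535 + 0.27887j
  term(m=-4) = 0.00982 - 0.17260j   from Y*(Ω₁)=-0.08532 - 0.40676j, Y(Ω₂)=0.40160 + 0.10837j
  term(m=-3) = 0.01180 + 0.03232j   from Y*(Ω₁)=-0.22521 + 0.13739j, Y(Ω₂)=0.02561 - 0.12787j
  term(m=-2) = -0.03553 - 0.03760j   from Y*(Ω₁)=-0.13898 - 0.11285j, Y(Ω₂)=0.28645 + 0.03797j
  term(m=-1) = 0.06413 + 0.02764j   from Y*(Ω₁)=-0.10703 + 0.30159j, Y(Ω₂)=0.01437 - 0.21775j
  term(m=+0) = -0.02619 + 0.00000j   from Y*(Ω₁)=-0.10753 + 0.00000j, Y(Ω₂)=0.24359 + 0.00000j
  term(m=+1) = 0.06413 - 0.02764j   from Y*(Ω₁)=0.10703 + 0.30159j, Y(Ω₂)=-0.01437 - 0.21775j
  term(m=+2) = -0.03553 + 0.03760j   from Y*(Ω₁)=-0.13898 + 0.11285j, Y(Ω₂)=0.28645 - 0.03797j
  term(m=+3) = 0.01180 - 0.03232j   from Y*(Ω₁)=0.22521 + 0.13739j, Y(Ω₂)=-0.02561 - 0.12787j
  term(m=+4) = 0.00982 + 0.17260j   from Y*(Ω₁)=-0.08532 + 0.40676j, Y(Ω₂)=0.40160 - 0.10837j
  term(m=+5) = -0.03094 - 0.06188j   from Y*(Ω₁)=-0.23263 + 0.03142j, Y(Ω₂)=0.09535 + 0.27887j
Σ over m = 0.01237 + 0.00000j; ×(4π/11) → 0.01413 + 0.00000j. Real part: 0.014129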